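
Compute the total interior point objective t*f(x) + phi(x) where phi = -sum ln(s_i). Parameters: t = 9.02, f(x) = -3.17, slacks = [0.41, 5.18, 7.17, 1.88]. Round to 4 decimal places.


Step 1: Compute log-barrier.
ln values: [-0.8916, 1.6448, 1.9699, 0.6313]
phi = -(-0.8916 + 1.6448 + 1.9699 + 0.6313) = -3.3544
Step 2: Compute augmented objective.
t*f(x) = 9.02*-3.17 = -28.5934
Total = -28.5934 - 3.3544 = -31.9478


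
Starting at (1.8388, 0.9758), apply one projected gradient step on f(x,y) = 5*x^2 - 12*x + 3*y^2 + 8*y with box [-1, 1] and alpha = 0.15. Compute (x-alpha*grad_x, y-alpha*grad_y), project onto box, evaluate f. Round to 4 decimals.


Step 1: Compute gradient at (1.8388, 0.9758).
grad_x = 2*5*1.8388 - 12 = 6.388
grad_y = 2*3*0.9758 + 8 = 13.8548
Step 2: Gradient step.
x_raw = 1.8388 - 0.15*6.388 = 0.8806
y_raw = 0.9758 - 0.15*13.8548 = -1.1024
Step 3: Project onto [-1, 1].
x_proj = clip(0.8806) = 0.8806
y_proj = clip(-1.1024) = -1.0
Step 4: Evaluate f.
f(0.8806, -1.0) = -11.6899


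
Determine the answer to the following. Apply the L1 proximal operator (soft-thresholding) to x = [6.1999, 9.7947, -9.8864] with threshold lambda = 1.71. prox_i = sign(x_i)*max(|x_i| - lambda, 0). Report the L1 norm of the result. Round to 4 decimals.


Soft-thresholding with lambda = 1.71:
prox(6.1999) = sign(6.1999)*max(|6.1999| - 1.71, 0) = 4.4899
prox(9.7947) = sign(9.7947)*max(|9.7947| - 1.71, 0) = 8.0847
prox(-9.8864) = sign(-9.8864)*max(|-9.8864| - 1.71, 0) = -8.1764
prox(x) = [4.4899, 8.0847, -8.1764]
||prox(x)||_1 = 4.4899 + 8.0847 + 8.1764 = 20.751


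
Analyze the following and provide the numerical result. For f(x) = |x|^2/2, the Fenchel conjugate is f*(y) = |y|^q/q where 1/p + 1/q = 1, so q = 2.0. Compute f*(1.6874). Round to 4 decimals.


The conjugate exponent q satisfies 1/p + 1/q = 1.
p = 2, so q = 2/(2 - 1) = 2.0
|y|^q = 1.6874^2.0 = 2.8473
f*(1.6874) = 2.8473 / 2.0 = 1.4237


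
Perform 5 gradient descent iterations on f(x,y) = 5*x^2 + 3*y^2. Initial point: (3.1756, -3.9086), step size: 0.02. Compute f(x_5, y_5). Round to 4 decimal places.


Gradient descent on f(x,y) = 5*x^2 + 3*y^2.
Starting point: (3.1756, -3.9086), alpha = 0.02
Step 1: grad_x = 2*5*3.1756 = 31.756, grad_y = 2*3*-3.9086 = -23.4516
  x_1 = 3.1756 - 0.02*31.756 = 2.5405
  y_1 = -3.9086 - 0.02*-23.4516 = -3.4396
Step 2: grad_x = 2*5*2.5405 = 25.4048, grad_y = 2*3*-3.4396 = -20.6374
  x_2 = 2.5405 - 0.02*25.4048 = 2.0324
  y_2 = -3.4396 - 0.02*-20.6374 = -3.0268
Step 3: grad_x = 2*5*2.0324 = 20.3238, grad_y = 2*3*-3.0268 = -18.1609
  x_3 = 2.0324 - 0.02*20.3238 = 1.6259
  y_3 = -3.0268 - 0.02*-18.1609 = -2.6636
Step 4: grad_x = 2*5*1.6259 = 16.2591, grad_y = 2*3*-2.6636 = -15.9816
  x_4 = 1.6259 - 0.02*16.2591 = 1.3007
  y_4 = -2.6636 - 0.02*-15.9816 = -2.344
Step 5: grad_x = 2*5*1.3007 = 13.0073, grad_y = 2*3*-2.344 = -14.0638
  x_5 = 1.3007 - 0.02*13.0073 = 1.0406
  y_5 = -2.344 - 0.02*-14.0638 = -2.0627
f(1.0406, -2.0627) = 5*1.0406^2 + 3*(-2.0627)^2 = 18.1781


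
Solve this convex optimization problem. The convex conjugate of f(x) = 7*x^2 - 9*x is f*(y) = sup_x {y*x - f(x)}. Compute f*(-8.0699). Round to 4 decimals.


f*(y) = sup_x {y*x - a*x^2 - b*x} = sup_x {(y-b)*x - a*x^2}
FOC: (y - b) - 2a*x = 0 => x* = (y - b)/(2a)
x* = (-8.0699 + 9)/(2*7) = 0.0664
f*(-8.0699) = (y-b)^2/(4a) = (-8.0699 + 9)^2/(4*7)
= 0.8651/28 = 0.0309


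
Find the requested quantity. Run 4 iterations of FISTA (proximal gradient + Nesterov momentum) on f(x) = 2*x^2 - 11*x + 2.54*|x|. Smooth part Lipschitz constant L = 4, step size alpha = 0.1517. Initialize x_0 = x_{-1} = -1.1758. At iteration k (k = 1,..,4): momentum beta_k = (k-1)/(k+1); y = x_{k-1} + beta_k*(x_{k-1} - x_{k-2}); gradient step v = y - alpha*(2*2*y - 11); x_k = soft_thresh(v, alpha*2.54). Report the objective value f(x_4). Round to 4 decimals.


FISTA on f(x) = 2*x^2 - 11*x + 2.54*|x|
L = 4, alpha = 0.1517
Iteration 1: beta = 0.0, y = -1.1758 + 0.0*(-1.1758 + 1.1758) = -1.1758
  grad(y) = -15.7032, v = y - alpha*grad = 1.2064
  prox(v) = soft_thresh(1.2064, 0.3853) = 0.8211
Iteration 2: beta = 0.3333, y = 0.8211 + 0.3333*(0.8211 + 1.1758) = 1.4867
  grad(y) = -5.0533, v = y - alpha*grad = 2.2533
  prox(v) = soft_thresh(2.2533, 0.3853) = 1.8679
Iteration 3: beta = 0.5, y = 1.8679 + 0.5*(1.8679 - 0.8211) = 2.3914
  grad(y) = -1.4345, v = y - alpha*grad = 2.609
  prox(v) = soft_thresh(2.609, 0.3853) = 2.2237
Iteration 4: beta = 0.6, y = 2.2237 + 0.6*(2.2237 - 1.8679) = 2.4371
  grad(y) = -1.2515, v = y - alpha*grad = 2.627
  prox(v) = soft_thresh(2.627, 0.3853) = 2.2417
f(x_4) = 2*2.2417^2 - 11*2.2417 + 2.54*|2.2417| = -8.9144


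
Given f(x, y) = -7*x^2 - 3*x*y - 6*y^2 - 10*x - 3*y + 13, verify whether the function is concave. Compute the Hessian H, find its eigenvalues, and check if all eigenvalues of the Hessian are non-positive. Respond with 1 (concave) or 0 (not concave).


The Hessian of f(x,y) = -7*x^2 - 3*x*y - 6*y^2 - 10*x - 3*y + 13 is:
H = [[-14, -3], [-3, -12]]
Trace = -14 - 12 = -26
Determinant = -14*-12 - (-3)^2 = 159
Discriminant = (-26)^2 - 4*159 = 40.0
Eigenvalues: lambda_1 = -16.1623, lambda_2 = -9.8377
The function is concave.

1


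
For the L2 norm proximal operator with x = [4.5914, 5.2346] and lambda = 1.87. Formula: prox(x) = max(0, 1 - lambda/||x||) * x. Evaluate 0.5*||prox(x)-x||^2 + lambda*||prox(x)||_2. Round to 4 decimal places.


Step 1: Compute ||x||.
||x|| = 6.9629
Step 2: Compute scaling factor.
scale = max(0, 1 - 1.87/6.9629) = 0.7314
Step 3: prox(x) = [3.3583, 3.8288]
||prox(x)|| = 5.0929
Step 4: Proximal objective.
0.5*||prox-x||^2 = 1.7485
lambda*||prox|| = 9.5237
Total = 11.2722


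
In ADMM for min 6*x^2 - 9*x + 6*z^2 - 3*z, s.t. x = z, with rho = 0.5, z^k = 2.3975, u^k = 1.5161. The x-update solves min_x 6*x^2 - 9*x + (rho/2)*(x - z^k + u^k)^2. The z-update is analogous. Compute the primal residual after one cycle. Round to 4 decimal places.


ADMM iteration with rho = 0.5, z^k = 2.3975, u^k = 1.5161
Step 1: x-update.
Minimize 6*x^2 - 9*x + (0.5/2)*(x - 2.3975 + 1.5161)^2
FOC: (2*6 + 0.5)*x = 9 + 0.5*(2.3975 - 1.5161)
x^{k+1} = 0.7553
Step 2: z-update.
Minimize 6*z^2 - 3*z + (0.5/2)*(0.7553 - z + 1.5161)^2
FOC: (2*6 + 0.5)*z = 3 + 0.5*(0.7553 + 1.5161)
z^{k+1} = 0.3309
Step 3: u-update.
u^{k+1} = 1.5161 + 0.7553 - 0.3309 = 1.9405
Step 4: Primal residual = |0.7553 - 0.3309| = 0.4244


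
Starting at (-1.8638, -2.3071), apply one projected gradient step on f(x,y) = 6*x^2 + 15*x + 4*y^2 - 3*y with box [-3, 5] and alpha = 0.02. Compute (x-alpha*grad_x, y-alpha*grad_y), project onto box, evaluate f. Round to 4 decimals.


Step 1: Compute gradient at (-1.8638, -2.3071).
grad_x = 2*6*-1.8638 + 15 = -7.3656
grad_y = 2*4*-2.3071 - 3 = -21.4568
Step 2: Gradient step.
x_raw = -1.8638 - 0.02*-7.3656 = -1.7165
y_raw = -2.3071 - 0.02*-21.4568 = -1.878
Step 3: Project onto [-3, 5].
x_proj = clip(-1.7165) = -1.7165
y_proj = clip(-1.878) = -1.878
Step 4: Evaluate f.
f(-1.7165, -1.878) = 11.6716


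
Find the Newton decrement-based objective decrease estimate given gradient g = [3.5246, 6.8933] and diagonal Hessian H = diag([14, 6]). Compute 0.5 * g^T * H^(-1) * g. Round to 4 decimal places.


Step 1: H is diagonal, so H^(-1) * g = [0.2518, 1.1489].
Step 2: g^T H^(-1) g = sum_i g_i^2 / H_ii
  = (3.5246)^2/14 + (6.8933)^2/6
  = 0.8873 + 7.9196 = 8.8069
Step 3: Objective decrease = 0.5 * g^T H^(-1) g = 4.4035


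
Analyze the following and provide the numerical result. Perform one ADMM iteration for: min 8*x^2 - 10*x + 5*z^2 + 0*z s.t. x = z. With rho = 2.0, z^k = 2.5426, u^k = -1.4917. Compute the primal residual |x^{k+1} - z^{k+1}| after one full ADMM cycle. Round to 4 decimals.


ADMM iteration with rho = 2.0, z^k = 2.5426, u^k = -1.4917
Step 1: x-update.
Minimize 8*x^2 - 10*x + (2.0/2)*(x - 2.5426 - 1.4917)^2
FOC: (2*8 + 2.0)*x = 10 + 2.0*(2.5426 + 1.4917)
x^{k+1} = 1.0038
Step 2: z-update.
Minimize 5*z^2 + 0*z + (2.0/2)*(1.0038 - z - 1.4917)^2
FOC: (2*5 + 2.0)*z = 0 + 2.0*(1.0038 - 1.4917)
z^{k+1} = -0.0813
Step 3: u-update.
u^{k+1} = -1.4917 + 1.0038 + 0.0813 = -0.4066
Step 4: Primal residual = |1.0038 + 0.0813| = 1.0851


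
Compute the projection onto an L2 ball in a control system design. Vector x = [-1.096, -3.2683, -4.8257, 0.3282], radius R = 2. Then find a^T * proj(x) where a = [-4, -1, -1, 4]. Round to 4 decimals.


Step 1: Compute ||x|| (intermediates to 6 decimals).
||x|| = sqrt((-1.096)^2 + (-3.2683)^2 + (-4.8257)^2 + 0.3282^2) = 5.939537
Step 2: Project.
Since ||x|| > R, scale = R/||x|| = 2/5.939537 = 0.336727, proj(x) = scale * x
proj(x) = [-0.369053, -1.100525, -1.624943, 0.110514]
Step 3: Dot product.
a^T * proj(x) = -4*(-0.369053) - 1*(-1.100525) - 1*(-1.624943) + 4*0.110514 = 4.6437


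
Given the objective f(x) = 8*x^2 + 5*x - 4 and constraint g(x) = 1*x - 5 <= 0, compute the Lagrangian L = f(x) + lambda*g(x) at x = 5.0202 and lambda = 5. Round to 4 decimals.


Step 1: Evaluate f(x).
f(5.0202) = 8*5.0202^2 + 5*5.0202 - 4 = 222.7203
Step 2: Evaluate g(x).
g(5.0202) = 1*5.0202 - 5 = 0.0202
Step 3: Compute Lagrangian.
L = 222.7203 + 5*0.0202 = 222.8213


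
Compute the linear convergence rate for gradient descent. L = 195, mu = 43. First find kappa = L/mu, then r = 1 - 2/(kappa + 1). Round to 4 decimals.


Step 1: Compute the condition number.
kappa = L/mu = 195/43 = 4.5349
Step 2: Compute the convergence rate.
r = 1 - 2/(kappa + 1) = 1 - 2*mu/(L + mu) = (L - mu)/(L + mu) = 152/238 = 0.6387


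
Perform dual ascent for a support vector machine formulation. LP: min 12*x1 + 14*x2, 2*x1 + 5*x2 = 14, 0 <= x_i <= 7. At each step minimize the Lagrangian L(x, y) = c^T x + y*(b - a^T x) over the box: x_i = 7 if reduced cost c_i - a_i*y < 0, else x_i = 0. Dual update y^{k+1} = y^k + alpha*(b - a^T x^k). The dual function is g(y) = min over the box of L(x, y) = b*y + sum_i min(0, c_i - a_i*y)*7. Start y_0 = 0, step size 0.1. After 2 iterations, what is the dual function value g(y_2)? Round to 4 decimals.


Dual ascent for LP: min 12*x1 + 14*x2, 2*x1 + 5*x2 = 14, 0 <= x_i <= 7
Step 1: y^k = 0.0, reduced costs: (12.0, 14.0)
  x^k = (0.0, 0.0), subgradient = b - a^T x = 14.0
  y^{k+1} = 0.0 + 0.1*14.0 = 1.4
Step 2: y^k = 1.4, reduced costs: (9.2, 7.0)
  x^k = (0.0, 0.0), subgradient = b - a^T x = 14.0
  y^{k+1} = 1.4 + 0.1*14.0 = 2.8
Dual objective at y_2 = 2.8: reduced costs (6.4, 0.0), box minimizer x = (0.0, 0.0)
g(y_2) = b*y + (c1 - a1*y)*x1 + (c2 - a2*y)*x2 = 14*2.8 + 6.4*0.0 + 0.0*0.0 = 39.2 + 0.0 + 0.0 = 39.2


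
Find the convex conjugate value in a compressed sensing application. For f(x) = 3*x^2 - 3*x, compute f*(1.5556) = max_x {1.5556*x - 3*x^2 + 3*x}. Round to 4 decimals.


f*(y) = sup_x {y*x - a*x^2 - b*x} = sup_x {(y-b)*x - a*x^2}
FOC: (y - b) - 2a*x = 0 => x* = (y - b)/(2a)
x* = (1.5556 + 3)/(2*3) = 0.7593
f*(1.5556) = (y-b)^2/(4a) = (1.5556 + 3)^2/(4*3)
= 20.7535/12 = 1.7295


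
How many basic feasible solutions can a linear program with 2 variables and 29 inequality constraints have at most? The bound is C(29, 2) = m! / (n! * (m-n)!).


Each vertex corresponds to some choice of n active constraints out of m, so the number of vertices is at most C(m, n) = m! / (n!(m-n)!).
m = 29, n = 2
Numerator: 29 * 28
Denominator: 2! = 2
C(29, 2) = 406


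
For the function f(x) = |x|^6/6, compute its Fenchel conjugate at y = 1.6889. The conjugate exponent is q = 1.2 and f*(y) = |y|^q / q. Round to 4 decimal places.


The conjugate exponent q satisfies 1/p + 1/q = 1.
p = 6, so q = 6/(6 - 1) = 1.2
|y|^q = 1.6889^1.2 = 1.8755
f*(1.6889) = 1.8755 / 1.2 = 1.5629


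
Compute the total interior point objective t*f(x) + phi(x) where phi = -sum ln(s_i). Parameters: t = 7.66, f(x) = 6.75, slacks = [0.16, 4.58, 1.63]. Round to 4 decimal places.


Step 1: Compute log-barrier.
ln values: [-1.8326, 1.5217, 0.4886]
phi = -(-1.8326 + 1.5217 + 0.4886) = -0.1777
Step 2: Compute augmented objective.
t*f(x) = 7.66*6.75 = 51.705
Total = 51.705 - 0.1777 = 51.5273


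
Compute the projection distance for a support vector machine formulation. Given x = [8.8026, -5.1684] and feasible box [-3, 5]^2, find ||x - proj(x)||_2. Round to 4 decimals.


Project each component onto [-3, 5].
clip(8.8026) = 5.0, clip(-5.1684) = -3.0
Projection = [5.0, -3.0]
Squared diffs: [14.4598, 4.702]
Distance = sqrt(19.1618) = 4.3774


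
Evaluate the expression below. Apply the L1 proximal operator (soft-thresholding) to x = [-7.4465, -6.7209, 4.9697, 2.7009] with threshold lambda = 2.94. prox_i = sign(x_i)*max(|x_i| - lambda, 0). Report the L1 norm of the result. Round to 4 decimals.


Soft-thresholding with lambda = 2.94:
prox(-7.4465) = sign(-7.4465)*max(|-7.4465| - 2.94, 0) = -4.5065
prox(-6.7209) = sign(-6.7209)*max(|-6.7209| - 2.94, 0) = -3.7809
prox(4.9697) = sign(4.9697)*max(|4.9697| - 2.94, 0) = 2.0297
prox(2.7009) = sign(2.7009)*max(|2.7009| - 2.94, 0) = 0.0
prox(x) = [-4.5065, -3.7809, 2.0297, 0.0]
||prox(x)||_1 = 4.5065 + 3.7809 + 2.0297 + 0.0 = 10.3171


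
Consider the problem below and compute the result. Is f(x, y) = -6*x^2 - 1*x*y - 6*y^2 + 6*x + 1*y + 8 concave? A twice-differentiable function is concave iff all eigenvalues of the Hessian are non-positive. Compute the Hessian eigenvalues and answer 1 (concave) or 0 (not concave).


The Hessian of f(x,y) = -6*x^2 - 1*x*y - 6*y^2 + 6*x + 1*y + 8 is:
H = [[-12, -1], [-1, -12]]
Trace = -12 - 12 = -24
Determinant = -12*-12 - (-1)^2 = 143
Discriminant = (-24)^2 - 4*143 = 4.0
Eigenvalues: lambda_1 = -13.0, lambda_2 = -11.0
The function is concave.

1


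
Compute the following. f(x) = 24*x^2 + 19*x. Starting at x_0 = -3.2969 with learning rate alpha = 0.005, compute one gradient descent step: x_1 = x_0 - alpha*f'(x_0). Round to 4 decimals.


We compute the gradient at x_0 and apply the update.
f'(x) = 48*x + 19
f'(-3.2969) = 48*-3.2969 + 19 = -139.2512
x_1 = -3.2969 - 0.005*-139.2512 = -2.6006


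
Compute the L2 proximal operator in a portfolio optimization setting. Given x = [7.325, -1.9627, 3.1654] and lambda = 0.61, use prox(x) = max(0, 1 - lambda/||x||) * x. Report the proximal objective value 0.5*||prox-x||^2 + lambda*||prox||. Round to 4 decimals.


Step 1: Compute ||x||.
||x|| = 8.2175
Step 2: Compute scaling factor.
scale = max(0, 1 - 0.61/8.2175) = 0.9258
Step 3: prox(x) = [6.7813, -1.817, 2.9304]
||prox(x)|| = 7.6075
Step 4: Proximal objective.
0.5*||prox-x||^2 = 0.1861
lambda*||prox|| = 4.6406
Total = 4.8266


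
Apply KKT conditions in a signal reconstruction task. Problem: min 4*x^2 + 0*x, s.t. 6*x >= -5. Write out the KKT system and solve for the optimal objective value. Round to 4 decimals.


Step 1: Try lambda = 0 (constraint inactive).
Stationarity: 2*4*x + 0 = 0
x* = 0/(2*4) = 0.0
Check constraint: 6*0.0 = 0.0 >= -5 -- satisfied.
Step 2: Compute optimal value.
f(x*) = 4*0.0^2 + 0*0.0 = 0.0


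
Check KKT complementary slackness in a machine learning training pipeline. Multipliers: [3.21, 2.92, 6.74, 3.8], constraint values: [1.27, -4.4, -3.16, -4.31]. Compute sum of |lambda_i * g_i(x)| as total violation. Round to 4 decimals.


KKT complementary slackness check:
lambda_1 * g_1 = 3.21 * 1.27 = 4.0767
lambda_2 * g_2 = 2.92 * -4.4 = -12.848
lambda_3 * g_3 = 6.74 * -3.16 = -21.2984
lambda_4 * g_4 = 3.8 * -4.31 = -16.378
Total violation = 4.0767 + 12.848 + 21.2984 + 16.378 = 54.6011


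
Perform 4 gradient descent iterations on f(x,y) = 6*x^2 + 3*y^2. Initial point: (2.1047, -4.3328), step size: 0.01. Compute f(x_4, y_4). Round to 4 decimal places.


Gradient descent on f(x,y) = 6*x^2 + 3*y^2.
Starting point: (2.1047, -4.3328), alpha = 0.01
Step 1: grad_x = 2*6*2.1047 = 25.2564, grad_y = 2*3*-4.3328 = -25.9968
  x_1 = 2.1047 - 0.01*25.2564 = 1.8521
  y_1 = -4.3328 - 0.01*-25.9968 = -4.0728
Step 2: grad_x = 2*6*1.8521 = 22.2256, grad_y = 2*3*-4.0728 = -24.437
  x_2 = 1.8521 - 0.01*22.2256 = 1.6299
  y_2 = -4.0728 - 0.01*-24.437 = -3.8285
Step 3: grad_x = 2*6*1.6299 = 19.5586, grad_y = 2*3*-3.8285 = -22.9708
  x_3 = 1.6299 - 0.01*19.5586 = 1.4343
  y_3 = -3.8285 - 0.01*-22.9708 = -3.5988
Step 4: grad_x = 2*6*1.4343 = 17.2115, grad_y = 2*3*-3.5988 = -21.5925
  x_4 = 1.4343 - 0.01*17.2115 = 1.2622
  y_4 = -3.5988 - 0.01*-21.5925 = -3.3828
f(1.2622, -3.3828) = 6*1.2622^2 + 3*(-3.3828)^2 = 43.8892


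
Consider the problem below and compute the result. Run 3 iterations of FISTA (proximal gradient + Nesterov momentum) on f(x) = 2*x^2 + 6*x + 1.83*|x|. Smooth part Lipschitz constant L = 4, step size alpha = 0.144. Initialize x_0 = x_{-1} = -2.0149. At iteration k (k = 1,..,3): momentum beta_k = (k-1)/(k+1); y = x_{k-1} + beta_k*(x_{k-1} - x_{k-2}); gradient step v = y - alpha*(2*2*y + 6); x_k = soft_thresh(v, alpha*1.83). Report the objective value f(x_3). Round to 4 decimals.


FISTA on f(x) = 2*x^2 + 6*x + 1.83*|x|
L = 4, alpha = 0.144
Iteration 1: beta = 0.0, y = -2.0149 + 0.0*(-2.0149 + 2.0149) = -2.0149
  grad(y) = -2.0596, v = y - alpha*grad = -1.7183
  prox(v) = soft_thresh(-1.7183, 0.2635) = -1.4548
Iteration 2: beta = 0.3333, y = -1.4548 + 0.3333*(-1.4548 + 2.0149) = -1.2681
  grad(y) = 0.9276, v = y - alpha*grad = -1.4017
  prox(v) = soft_thresh(-1.4017, 0.2635) = -1.1382
Iteration 3: beta = 0.5, y = -1.1382 + 0.5*(-1.1382 + 1.4548) = -0.9798
  grad(y) = 2.0807, v = y - alpha*grad = -1.2794
  prox(v) = soft_thresh(-1.2794, 0.2635) = -1.0159
f(x_3) = 2*(-1.0159)^2 + 6*(-1.0159) + 1.83*|-1.0159| = -2.1722


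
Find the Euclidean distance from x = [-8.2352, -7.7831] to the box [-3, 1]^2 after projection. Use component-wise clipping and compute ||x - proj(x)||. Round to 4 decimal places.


Project each component onto [-3, 1].
clip(-8.2352) = -3.0, clip(-7.7831) = -3.0
Projection = [-3.0, -3.0]
Squared diffs: [27.4073, 22.878]
Distance = sqrt(50.2853) = 7.0912


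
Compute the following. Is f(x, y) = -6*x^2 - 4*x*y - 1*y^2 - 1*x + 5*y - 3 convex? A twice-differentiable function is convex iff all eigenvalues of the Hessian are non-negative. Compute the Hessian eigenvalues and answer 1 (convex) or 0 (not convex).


The Hessian of f(x,y) = -6*x^2 - 4*x*y - 1*y^2 - 1*x + 5*y - 3 is:
H = [[-12, -4], [-4, -2]]
Trace = -12 - 2 = -14
Determinant = -12*-2 - (-4)^2 = 8
Discriminant = (-14)^2 - 4*8 = 164.0
Eigenvalues: lambda_1 = -13.4031, lambda_2 = -0.5969
The function is not convex.

0


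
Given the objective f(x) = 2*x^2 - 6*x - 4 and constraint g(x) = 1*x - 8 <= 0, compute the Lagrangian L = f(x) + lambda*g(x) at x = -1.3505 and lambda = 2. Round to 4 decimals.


Step 1: Evaluate f(x).
f(-1.3505) = 2*(-1.3505)^2 - 6*(-1.3505) - 4 = 7.7507
Step 2: Evaluate g(x).
g(-1.3505) = 1*-1.3505 - 8 = -9.3505
Step 3: Compute Lagrangian.
L = 7.7507 + 2*-9.3505 = -10.9503


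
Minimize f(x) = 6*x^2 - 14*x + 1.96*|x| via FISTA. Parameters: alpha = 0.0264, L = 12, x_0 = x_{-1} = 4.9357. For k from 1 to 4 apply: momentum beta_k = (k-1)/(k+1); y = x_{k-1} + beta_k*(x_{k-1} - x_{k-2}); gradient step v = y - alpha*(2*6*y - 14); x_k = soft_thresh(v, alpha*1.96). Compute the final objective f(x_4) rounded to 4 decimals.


FISTA on f(x) = 6*x^2 - 14*x + 1.96*|x|
L = 12, alpha = 0.0264
Iteration 1: beta = 0.0, y = 4.9357 + 0.0*(4.9357 - 4.9357) = 4.9357
  grad(y) = 45.2284, v = y - alpha*grad = 3.7417
  prox(v) = soft_thresh(3.7417, 0.0517) = 3.6899
Iteration 2: beta = 0.3333, y = 3.6899 + 0.3333*(3.6899 - 4.9357) = 3.2747
  grad(y) = 25.296, v = y - alpha*grad = 2.6069
  prox(v) = soft_thresh(2.6069, 0.0517) = 2.5551
Iteration 3: beta = 0.5, y = 2.5551 + 0.5*(2.5551 - 3.6899) = 1.9877
  grad(y) = 9.8524, v = y - alpha*grad = 1.7276
  prox(v) = soft_thresh(1.7276, 0.0517) = 1.6759
Iteration 4: beta = 0.6, y = 1.6759 + 0.6*(1.6759 - 2.5551) = 1.1483
  grad(y) = -0.2204, v = y - alpha*grad = 1.1541
  prox(v) = soft_thresh(1.1541, 0.0517) = 1.1024
f(x_4) = 6*1.1024^2 - 14*1.1024 + 1.96*|1.1024| = -5.9812


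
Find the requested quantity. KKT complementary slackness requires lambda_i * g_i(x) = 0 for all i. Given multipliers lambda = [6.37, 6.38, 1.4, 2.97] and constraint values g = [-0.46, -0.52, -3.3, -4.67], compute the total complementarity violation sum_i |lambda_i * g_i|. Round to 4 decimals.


KKT complementary slackness check:
lambda_1 * g_1 = 6.37 * -0.46 = -2.9302
lambda_2 * g_2 = 6.38 * -0.52 = -3.3176
lambda_3 * g_3 = 1.4 * -3.3 = -4.62
lambda_4 * g_4 = 2.97 * -4.67 = -13.8699
Total violation = 2.9302 + 3.3176 + 4.62 + 13.8699 = 24.7377


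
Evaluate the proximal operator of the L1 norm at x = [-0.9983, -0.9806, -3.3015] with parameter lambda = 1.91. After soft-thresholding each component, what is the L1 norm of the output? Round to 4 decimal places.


Soft-thresholding with lambda = 1.91:
prox(-0.9983) = sign(-0.9983)*max(|-0.9983| - 1.91, 0) = 0.0
prox(-0.9806) = sign(-0.9806)*max(|-0.9806| - 1.91, 0) = 0.0
prox(-3.3015) = sign(-3.3015)*max(|-3.3015| - 1.91, 0) = -1.3915
prox(x) = [0.0, 0.0, -1.3915]
||prox(x)||_1 = 0.0 + 0.0 + 1.3915 = 1.3915


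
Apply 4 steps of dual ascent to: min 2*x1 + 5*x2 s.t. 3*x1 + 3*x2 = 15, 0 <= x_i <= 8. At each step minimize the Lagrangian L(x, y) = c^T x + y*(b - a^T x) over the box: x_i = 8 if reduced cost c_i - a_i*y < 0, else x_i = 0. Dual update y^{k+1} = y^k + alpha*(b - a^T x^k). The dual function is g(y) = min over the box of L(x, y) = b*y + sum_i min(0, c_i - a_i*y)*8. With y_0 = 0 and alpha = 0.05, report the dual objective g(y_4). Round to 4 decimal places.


Dual ascent for LP: min 2*x1 + 5*x2, 3*x1 + 3*x2 = 15, 0 <= x_i <= 8
Step 1: y^k = 0.0, reduced costs: (2.0, 5.0)
  x^k = (0.0, 0.0), subgradient = b - a^T x = 15.0
  y^{k+1} = 0.0 + 0.05*15.0 = 0.75
Step 2: y^k = 0.75, reduced costs: (-0.25, 2.75)
  x^k = (8.0, 0.0), subgradient = b - a^T x = -9.0
  y^{k+1} = 0.75 + 0.05*-9.0 = 0.3
Step 3: y^k = 0.3, reduced costs: (1.1, 4.1)
  x^k = (0.0, 0.0), subgradient = b - a^T x = 15.0
  y^{k+1} = 0.3 + 0.05*15.0 = 1.05
Step 4: y^k = 1.05, reduced costs: (-1.15, 1.85)
  x^k = (8.0, 0.0), subgradient = b - a^T x = -9.0
  y^{k+1} = 1.05 + 0.05*-9.0 = 0.6
Dual objective at y_4 = 0.6: reduced costs (0.2, 3.2), box minimizer x = (0.0, 0.0)
g(y_4) = b*y + (c1 - a1*y)*x1 + (c2 - a2*y)*x2 = 15*0.6 + 0.2*0.0 + 3.2*0.0 = 9.0 + 0.0 + 0.0 = 9.0


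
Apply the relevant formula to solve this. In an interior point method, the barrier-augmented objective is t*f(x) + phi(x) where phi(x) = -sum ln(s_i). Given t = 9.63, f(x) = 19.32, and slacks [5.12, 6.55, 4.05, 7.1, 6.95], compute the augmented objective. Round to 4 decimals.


Step 1: Compute log-barrier.
ln values: [1.6332, 1.8795, 1.3987, 1.9601, 1.9387]
phi = -(1.6332 + 1.8795 + 1.3987 + 1.9601 + 1.9387) = -8.8102
Step 2: Compute augmented objective.
t*f(x) = 9.63*19.32 = 186.0516
Total = 186.0516 - 8.8102 = 177.2414


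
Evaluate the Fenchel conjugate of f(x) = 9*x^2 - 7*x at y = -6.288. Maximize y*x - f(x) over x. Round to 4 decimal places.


f*(y) = sup_x {y*x - a*x^2 - b*x} = sup_x {(y-b)*x - a*x^2}
FOC: (y - b) - 2a*x = 0 => x* = (y - b)/(2a)
x* = (-6.288 + 7)/(2*9) = 0.0396
f*(-6.288) = (y-b)^2/(4a) = (-6.288 + 7)^2/(4*9)
= 0.5069/36 = 0.0141


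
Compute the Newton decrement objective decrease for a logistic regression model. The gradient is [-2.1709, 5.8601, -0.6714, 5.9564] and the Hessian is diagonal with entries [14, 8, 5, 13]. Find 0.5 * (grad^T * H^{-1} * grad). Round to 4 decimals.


Step 1: H is diagonal, so H^(-1) * g = [-0.1551, 0.7325, -0.1343, 0.4582].
Step 2: g^T H^(-1) g = sum_i g_i^2 / H_ii
  = (-2.1709)^2/14 + (5.8601)^2/8 + (-0.6714)^2/5 + (5.9564)^2/13
  = 0.3366 + 4.2926 + 0.0902 + 2.7291 = 7.4485
Step 3: Objective decrease = 0.5 * g^T H^(-1) g = 3.7243


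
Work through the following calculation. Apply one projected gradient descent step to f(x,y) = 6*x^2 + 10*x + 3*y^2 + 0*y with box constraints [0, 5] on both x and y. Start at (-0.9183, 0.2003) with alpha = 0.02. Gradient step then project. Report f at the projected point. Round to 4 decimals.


Step 1: Compute gradient at (-0.9183, 0.2003).
grad_x = 2*6*-0.9183 + 10 = -1.0196
grad_y = 2*3*0.2003 + 0 = 1.2018
Step 2: Gradient step.
x_raw = -0.9183 - 0.02*-1.0196 = -0.8979
y_raw = 0.2003 - 0.02*1.2018 = 0.1763
Step 3: Project onto [0, 5].
x_proj = clip(-0.8979) = 0.0
y_proj = clip(0.1763) = 0.1763
Step 4: Evaluate f.
f(0.0, 0.1763) = 0.0932


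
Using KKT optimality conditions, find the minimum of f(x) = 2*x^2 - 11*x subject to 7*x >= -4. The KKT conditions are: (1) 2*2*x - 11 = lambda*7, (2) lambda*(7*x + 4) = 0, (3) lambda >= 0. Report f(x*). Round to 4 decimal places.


Step 1: Try lambda = 0 (constraint inactive).
Stationarity: 2*2*x - 11 = 0
x* = 11/(2*2) = 2.75
Check constraint: 7*2.75 = 19.25 >= -4 -- satisfied.
Step 2: Compute optimal value.
f(x*) = 2*2.75^2 - 11*2.75 = -15.125


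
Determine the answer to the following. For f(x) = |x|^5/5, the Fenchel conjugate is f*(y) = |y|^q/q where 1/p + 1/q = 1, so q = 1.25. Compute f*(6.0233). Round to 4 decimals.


The conjugate exponent q satisfies 1/p + 1/q = 1.
p = 5, so q = 5/(5 - 1) = 1.25
|y|^q = 6.0233^1.25 = 9.4361
f*(6.0233) = 9.4361 / 1.25 = 7.5489


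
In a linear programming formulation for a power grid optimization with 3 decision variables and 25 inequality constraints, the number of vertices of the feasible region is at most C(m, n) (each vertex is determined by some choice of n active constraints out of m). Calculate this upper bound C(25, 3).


Each vertex corresponds to some choice of n active constraints out of m, so the number of vertices is at most C(m, n) = m! / (n!(m-n)!).
m = 25, n = 3
Numerator: 25 * 24 * 23
Denominator: 3! = 6
C(25, 3) = 2300


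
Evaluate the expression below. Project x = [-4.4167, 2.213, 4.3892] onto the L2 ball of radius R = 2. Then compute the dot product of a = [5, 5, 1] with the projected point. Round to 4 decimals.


Step 1: Compute ||x|| (intermediates to 6 decimals).
||x|| = sqrt((-4.4167)^2 + 2.213^2 + 4.3892^2) = 6.608304
Step 2: Project.
Since ||x|| > R, scale = R/||x|| = 2/6.608304 = 0.30265, proj(x) = scale * x
proj(x) = [-1.336714, 0.669764, 1.328391]
Step 3: Dot product.
a^T * proj(x) = 5*(-1.336714) + 5*0.669764 + 1*1.328391 = -2.0064


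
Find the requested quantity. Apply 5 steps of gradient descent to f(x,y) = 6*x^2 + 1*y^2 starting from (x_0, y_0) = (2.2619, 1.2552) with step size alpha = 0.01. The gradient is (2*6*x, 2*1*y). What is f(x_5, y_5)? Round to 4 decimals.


Gradient descent on f(x,y) = 6*x^2 + 1*y^2.
Starting point: (2.2619, 1.2552), alpha = 0.01
Step 1: grad_x = 2*6*2.2619 = 27.1428, grad_y = 2*1*1.2552 = 2.5104
  x_1 = 2.2619 - 0.01*27.1428 = 1.9905
  y_1 = 1.2552 - 0.01*2.5104 = 1.2301
Step 2: grad_x = 2*6*1.9905 = 23.8857, grad_y = 2*1*1.2301 = 2.4602
  x_2 = 1.9905 - 0.01*23.8857 = 1.7516
  y_2 = 1.2301 - 0.01*2.4602 = 1.2055
Step 3: grad_x = 2*6*1.7516 = 21.0194, grad_y = 2*1*1.2055 = 2.411
  x_3 = 1.7516 - 0.01*21.0194 = 1.5414
  y_3 = 1.2055 - 0.01*2.411 = 1.1814
Step 4: grad_x = 2*6*1.5414 = 18.4971, grad_y = 2*1*1.1814 = 2.3628
  x_4 = 1.5414 - 0.01*18.4971 = 1.3565
  y_4 = 1.1814 - 0.01*2.3628 = 1.1578
Step 5: grad_x = 2*6*1.3565 = 16.2774, grad_y = 2*1*1.1578 = 2.3155
  x_5 = 1.3565 - 0.01*16.2774 = 1.1937
  y_5 = 1.1578 - 0.01*2.3155 = 1.1346
f(1.1937, 1.1346) = 6*1.1937^2 + 1*1.1346^2 = 9.8365


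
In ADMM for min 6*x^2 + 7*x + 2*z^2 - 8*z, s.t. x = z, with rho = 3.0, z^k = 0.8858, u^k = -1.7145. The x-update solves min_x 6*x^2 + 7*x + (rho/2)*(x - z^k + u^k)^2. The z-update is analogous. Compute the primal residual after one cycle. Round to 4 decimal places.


ADMM iteration with rho = 3.0, z^k = 0.8858, u^k = -1.7145
Step 1: x-update.
Minimize 6*x^2 + 7*x + (3.0/2)*(x - 0.8858 - 1.7145)^2
FOC: (2*6 + 3.0)*x = -7 + 3.0*(0.8858 + 1.7145)
x^{k+1} = 0.0534
Step 2: z-update.
Minimize 2*z^2 - 8*z + (3.0/2)*(0.0534 - z - 1.7145)^2
FOC: (2*2 + 3.0)*z = 8 + 3.0*(0.0534 - 1.7145)
z^{k+1} = 0.431
Step 3: u-update.
u^{k+1} = -1.7145 + 0.0534 - 0.431 = -2.0921
Step 4: Primal residual = |0.0534 - 0.431| = 0.3776


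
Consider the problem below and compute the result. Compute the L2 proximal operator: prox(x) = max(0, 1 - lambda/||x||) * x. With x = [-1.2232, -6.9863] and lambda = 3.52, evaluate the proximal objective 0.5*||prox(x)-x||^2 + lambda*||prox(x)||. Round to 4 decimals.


Step 1: Compute ||x||.
||x|| = 7.0926
Step 2: Compute scaling factor.
scale = max(0, 1 - 3.52/7.0926) = 0.5037
Step 3: prox(x) = [-0.6161, -3.519]
||prox(x)|| = 3.5726
Step 4: Proximal objective.
0.5*||prox-x||^2 = 6.1952
lambda*||prox|| = 12.5756
Total = 18.7707


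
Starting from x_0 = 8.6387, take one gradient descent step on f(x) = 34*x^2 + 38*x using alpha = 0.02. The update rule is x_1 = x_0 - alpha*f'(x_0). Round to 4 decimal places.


We compute the gradient at x_0 and apply the update.
f'(x) = 68*x + 38
f'(8.6387) = 68*8.6387 + 38 = 625.4316
x_1 = 8.6387 - 0.02*625.4316 = -3.8699


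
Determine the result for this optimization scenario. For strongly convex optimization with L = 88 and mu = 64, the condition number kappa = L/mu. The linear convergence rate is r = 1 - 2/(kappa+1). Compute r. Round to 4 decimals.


Step 1: Compute the condition number.
kappa = L/mu = 88/64 = 1.375
Step 2: Compute the convergence rate.
r = 1 - 2/(kappa + 1) = 1 - 2*mu/(L + mu) = (L - mu)/(L + mu) = 24/152 = 0.1579


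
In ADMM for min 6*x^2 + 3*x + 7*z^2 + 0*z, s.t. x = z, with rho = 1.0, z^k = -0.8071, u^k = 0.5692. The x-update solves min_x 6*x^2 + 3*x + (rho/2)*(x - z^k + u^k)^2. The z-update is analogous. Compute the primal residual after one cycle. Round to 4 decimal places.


ADMM iteration with rho = 1.0, z^k = -0.8071, u^k = 0.5692
Step 1: x-update.
Minimize 6*x^2 + 3*x + (1.0/2)*(x + 0.8071 + 0.5692)^2
FOC: (2*6 + 1.0)*x = -3 + 1.0*(-0.8071 - 0.5692)
x^{k+1} = -0.3366
Step 2: z-update.
Minimize 7*z^2 + 0*z + (1.0/2)*(-0.3366 - z + 0.5692)^2
FOC: (2*7 + 1.0)*z = 0 + 1.0*(-0.3366 + 0.5692)
z^{k+1} = 0.0155
Step 3: u-update.
u^{k+1} = 0.5692 - 0.3366 - 0.0155 = 0.2171
Step 4: Primal residual = |-0.3366 - 0.0155| = 0.3521


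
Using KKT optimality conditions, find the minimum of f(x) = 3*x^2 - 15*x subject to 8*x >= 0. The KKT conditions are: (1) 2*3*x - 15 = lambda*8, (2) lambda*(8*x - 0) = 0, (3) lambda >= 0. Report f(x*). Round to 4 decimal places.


Step 1: Try lambda = 0 (constraint inactive).
Stationarity: 2*3*x - 15 = 0
x* = 15/(2*3) = 2.5
Check constraint: 8*2.5 = 20.0 >= 0 -- satisfied.
Step 2: Compute optimal value.
f(x*) = 3*2.5^2 - 15*2.5 = -18.75


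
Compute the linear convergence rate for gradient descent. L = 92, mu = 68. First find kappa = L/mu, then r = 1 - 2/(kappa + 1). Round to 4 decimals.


Step 1: Compute the condition number.
kappa = L/mu = 92/68 = 1.3529
Step 2: Compute the convergence rate.
r = 1 - 2/(kappa + 1) = 1 - 2*mu/(L + mu) = (L - mu)/(L + mu) = 24/160 = 0.15


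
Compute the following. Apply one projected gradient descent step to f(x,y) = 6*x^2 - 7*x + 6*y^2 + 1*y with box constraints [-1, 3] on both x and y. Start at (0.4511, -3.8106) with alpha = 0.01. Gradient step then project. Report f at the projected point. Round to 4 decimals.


Step 1: Compute gradient at (0.4511, -3.8106).
grad_x = 2*6*0.4511 - 7 = -1.5868
grad_y = 2*6*-3.8106 + 1 = -44.7272
Step 2: Gradient step.
x_raw = 0.4511 - 0.01*-1.5868 = 0.467
y_raw = -3.8106 - 0.01*-44.7272 = -3.3633
Step 3: Project onto [-1, 3].
x_proj = clip(0.467) = 0.467
y_proj = clip(-3.3633) = -1.0
Step 4: Evaluate f.
f(0.467, -1.0) = 3.0396


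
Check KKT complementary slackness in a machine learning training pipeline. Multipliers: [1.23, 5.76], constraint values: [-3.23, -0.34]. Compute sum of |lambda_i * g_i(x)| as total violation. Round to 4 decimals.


KKT complementary slackness check:
lambda_1 * g_1 = 1.23 * -3.23 = -3.9729
lambda_2 * g_2 = 5.76 * -0.34 = -1.9584
Total violation = 3.9729 + 1.9584 = 5.9313


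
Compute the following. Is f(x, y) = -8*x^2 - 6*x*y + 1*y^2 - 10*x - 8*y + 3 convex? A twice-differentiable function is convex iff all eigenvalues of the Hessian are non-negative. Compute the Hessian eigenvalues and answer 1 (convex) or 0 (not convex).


The Hessian of f(x,y) = -8*x^2 - 6*x*y + 1*y^2 - 10*x - 8*y + 3 is:
H = [[-16, -6], [-6, 2]]
Trace = -16 + 2 = -14
Determinant = -16*2 - (-6)^2 = -68
Discriminant = (-14)^2 - 4*-68 = 468.0
Eigenvalues: lambda_1 = -17.8167, lambda_2 = 3.8167
The function is not convex.

0


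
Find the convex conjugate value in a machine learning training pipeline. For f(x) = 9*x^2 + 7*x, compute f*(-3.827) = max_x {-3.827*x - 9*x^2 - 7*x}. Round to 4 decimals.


f*(y) = sup_x {y*x - a*x^2 - b*x} = sup_x {(y-b)*x - a*x^2}
FOC: (y - b) - 2a*x = 0 => x* = (y - b)/(2a)
x* = (-3.827 - 7)/(2*9) = -0.6015
f*(-3.827) = (y-b)^2/(4a) = (-3.827 - 7)^2/(4*9)
= 117.2239/36 = 3.2562


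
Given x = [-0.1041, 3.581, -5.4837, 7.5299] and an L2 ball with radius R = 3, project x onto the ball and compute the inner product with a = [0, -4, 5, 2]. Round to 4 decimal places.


Step 1: Compute ||x|| (intermediates to 6 decimals).
||x|| = sqrt((-0.1041)^2 + 3.581^2 + (-5.4837)^2 + 7.5299^2) = 9.980218
Step 2: Project.
Since ||x|| > R, scale = R/||x|| = 3/9.980218 = 0.300595, proj(x) = scale * x
proj(x) = [-0.031292, 1.076431, -1.648373, 2.26345]
Step 3: Dot product.
a^T * proj(x) = 0*(-0.031292) - 4*1.076431 + 5*(-1.648373) + 2*2.26345 = -8.0207


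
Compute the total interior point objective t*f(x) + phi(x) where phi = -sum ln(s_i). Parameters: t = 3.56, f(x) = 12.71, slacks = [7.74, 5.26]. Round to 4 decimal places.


Step 1: Compute log-barrier.
ln values: [2.0464, 1.6601]
phi = -(2.0464 + 1.6601) = -3.7065
Step 2: Compute augmented objective.
t*f(x) = 3.56*12.71 = 45.2476
Total = 45.2476 - 3.7065 = 41.5411


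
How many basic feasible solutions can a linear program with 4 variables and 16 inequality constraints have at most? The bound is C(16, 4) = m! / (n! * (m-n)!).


Each vertex corresponds to some choice of n active constraints out of m, so the number of vertices is at most C(m, n) = m! / (n!(m-n)!).
m = 16, n = 4
Numerator: 16 * 15 * 14 * 13
Denominator: 4! = 24
C(16, 4) = 1820


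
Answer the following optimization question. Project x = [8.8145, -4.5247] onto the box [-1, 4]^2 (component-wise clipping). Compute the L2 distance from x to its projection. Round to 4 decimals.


Project each component onto [-1, 4].
clip(8.8145) = 4.0, clip(-4.5247) = -1.0
Projection = [4.0, -1.0]
Squared diffs: [23.1794, 12.4235]
Distance = sqrt(35.6029) = 5.9668


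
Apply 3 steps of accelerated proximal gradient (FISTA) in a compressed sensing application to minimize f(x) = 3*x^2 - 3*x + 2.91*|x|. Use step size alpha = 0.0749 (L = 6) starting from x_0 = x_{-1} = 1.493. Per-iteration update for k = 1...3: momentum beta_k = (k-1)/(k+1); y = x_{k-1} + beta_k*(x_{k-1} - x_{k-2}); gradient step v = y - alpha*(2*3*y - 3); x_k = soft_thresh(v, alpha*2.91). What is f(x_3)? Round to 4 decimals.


FISTA on f(x) = 3*x^2 - 3*x + 2.91*|x|
L = 6, alpha = 0.0749
Iteration 1: beta = 0.0, y = 1.493 + 0.0*(1.493 - 1.493) = 1.493
  grad(y) = 5.958, v = y - alpha*grad = 1.0467
  prox(v) = soft_thresh(1.0467, 0.218) = 0.8288
Iteration 2: beta = 0.3333, y = 0.8288 + 0.3333*(0.8288 - 1.493) = 0.6074
  grad(y) = 0.6443, v = y - alpha*grad = 0.5591
  prox(v) = soft_thresh(0.5591, 0.218) = 0.3412
Iteration 3: beta = 0.5, y = 0.3412 + 0.5*(0.3412 - 0.8288) = 0.0974
  grad(y) = -2.4159, v = y - alpha*grad = 0.2783
  prox(v) = soft_thresh(0.2783, 0.218) = 0.0603
f(x_3) = 3*0.0603^2 - 3*0.0603 + 2.91*|0.0603| = 0.0055


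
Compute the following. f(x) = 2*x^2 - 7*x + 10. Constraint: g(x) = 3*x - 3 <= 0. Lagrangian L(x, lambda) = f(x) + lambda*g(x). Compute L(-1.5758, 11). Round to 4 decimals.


Step 1: Evaluate f(x).
f(-1.5758) = 2*(-1.5758)^2 - 7*(-1.5758) + 10 = 25.9969
Step 2: Evaluate g(x).
g(-1.5758) = 3*-1.5758 - 3 = -7.7274
Step 3: Compute Lagrangian.
L = 25.9969 + 11*-7.7274 = -59.0045


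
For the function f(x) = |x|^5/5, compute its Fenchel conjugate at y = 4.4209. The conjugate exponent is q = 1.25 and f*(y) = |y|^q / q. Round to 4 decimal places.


The conjugate exponent q satisfies 1/p + 1/q = 1.
p = 5, so q = 5/(5 - 1) = 1.25
|y|^q = 4.4209^1.25 = 6.4104
f*(4.4209) = 6.4104 / 1.25 = 5.1284


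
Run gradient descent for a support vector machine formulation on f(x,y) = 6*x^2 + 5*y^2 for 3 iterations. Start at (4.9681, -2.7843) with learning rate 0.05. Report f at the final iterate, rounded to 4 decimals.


Gradient descent on f(x,y) = 6*x^2 + 5*y^2.
Starting point: (4.9681, -2.7843), alpha = 0.05
Step 1: grad_x = 2*6*4.9681 = 59.6172, grad_y = 2*5*-2.7843 = -27.843
  x_1 = 4.9681 - 0.05*59.6172 = 1.9872
  y_1 = -2.7843 - 0.05*-27.843 = -1.3922
Step 2: grad_x = 2*6*1.9872 = 23.8469, grad_y = 2*5*-1.3922 = -13.9215
  x_2 = 1.9872 - 0.05*23.8469 = 0.7949
  y_2 = -1.3922 - 0.05*-13.9215 = -0.6961
Step 3: grad_x = 2*6*0.7949 = 9.5388, grad_y = 2*5*-0.6961 = -6.9608
  x_3 = 0.7949 - 0.05*9.5388 = 0.318
  y_3 = -0.6961 - 0.05*-6.9608 = -0.348
f(0.318, -0.348) = 6*0.318^2 + 5*(-0.348)^2 = 1.2122


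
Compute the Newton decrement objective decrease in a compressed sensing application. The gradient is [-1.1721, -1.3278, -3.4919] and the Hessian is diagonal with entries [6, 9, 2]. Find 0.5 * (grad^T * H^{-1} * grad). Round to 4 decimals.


Step 1: H is diagonal, so H^(-1) * g = [-0.1954, -0.1475, -1.746].
Step 2: g^T H^(-1) g = sum_i g_i^2 / H_ii
  = (-1.1721)^2/6 + (-1.3278)^2/9 + (-3.4919)^2/2
  = 0.229 + 0.1959 + 6.0967 = 6.5215
Step 3: Objective decrease = 0.5 * g^T H^(-1) g = 3.2608


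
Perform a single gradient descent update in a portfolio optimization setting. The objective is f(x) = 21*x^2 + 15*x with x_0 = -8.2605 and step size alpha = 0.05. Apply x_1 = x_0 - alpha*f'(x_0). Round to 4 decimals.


We compute the gradient at x_0 and apply the update.
f'(x) = 42*x + 15
f'(-8.2605) = 42*-8.2605 + 15 = -331.941
x_1 = -8.2605 - 0.05*-331.941 = 8.3366


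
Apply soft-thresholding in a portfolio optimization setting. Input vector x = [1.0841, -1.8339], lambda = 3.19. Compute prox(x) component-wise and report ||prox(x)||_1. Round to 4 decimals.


Soft-thresholding with lambda = 3.19:
prox(1.0841) = sign(1.0841)*max(|1.0841| - 3.19, 0) = 0.0
prox(-1.8339) = sign(-1.8339)*max(|-1.8339| - 3.19, 0) = 0.0
prox(x) = [0.0, 0.0]
||prox(x)||_1 = 0.0 + 0.0 = 0.0


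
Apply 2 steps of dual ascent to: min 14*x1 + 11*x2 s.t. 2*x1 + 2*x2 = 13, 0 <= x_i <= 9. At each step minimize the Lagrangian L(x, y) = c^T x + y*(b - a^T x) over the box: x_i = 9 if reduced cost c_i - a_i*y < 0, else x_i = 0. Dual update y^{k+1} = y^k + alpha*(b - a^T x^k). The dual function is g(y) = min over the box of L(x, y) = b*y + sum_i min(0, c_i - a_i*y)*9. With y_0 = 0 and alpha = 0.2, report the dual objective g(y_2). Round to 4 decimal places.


Dual ascent for LP: min 14*x1 + 11*x2, 2*x1 + 2*x2 = 13, 0 <= x_i <= 9
Step 1: y^k = 0.0, reduced costs: (14.0, 11.0)
  x^k = (0.0, 0.0), subgradient = b - a^T x = 13.0
  y^{k+1} = 0.0 + 0.2*13.0 = 2.6
Step 2: y^k = 2.6, reduced costs: (8.8, 5.8)
  x^k = (0.0, 0.0), subgradient = b - a^T x = 13.0
  y^{k+1} = 2.6 + 0.2*13.0 = 5.2
Dual objective at y_2 = 5.2: reduced costs (3.6, 0.6), box minimizer x = (0.0, 0.0)
g(y_2) = b*y + (c1 - a1*y)*x1 + (c2 - a2*y)*x2 = 13*5.2 + 3.6*0.0 + 0.6*0.0 = 67.6 + 0.0 + 0.0 = 67.6


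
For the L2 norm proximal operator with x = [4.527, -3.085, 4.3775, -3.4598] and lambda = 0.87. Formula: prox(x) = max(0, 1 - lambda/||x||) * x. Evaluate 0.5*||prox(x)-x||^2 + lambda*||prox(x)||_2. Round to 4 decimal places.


Step 1: Compute ||x||.
||x|| = 7.8194
Step 2: Compute scaling factor.
scale = max(0, 1 - 0.87/7.8194) = 0.8887
Step 3: prox(x) = [4.0233, -2.7418, 3.8905, -3.0749]
||prox(x)|| = 6.9494
Step 4: Proximal objective.
0.5*||prox-x||^2 = 0.3785
lambda*||prox|| = 6.046
Total = 6.4245


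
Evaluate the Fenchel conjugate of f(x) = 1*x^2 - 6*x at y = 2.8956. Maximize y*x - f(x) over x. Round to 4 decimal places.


f*(y) = sup_x {y*x - a*x^2 - b*x} = sup_x {(y-b)*x - a*x^2}
FOC: (y - b) - 2a*x = 0 => x* = (y - b)/(2a)
x* = (2.8956 + 6)/(2*1) = 4.4478
f*(2.8956) = (y-b)^2/(4a) = (2.8956 + 6)^2/(4*1)
= 79.1317/4 = 19.7829


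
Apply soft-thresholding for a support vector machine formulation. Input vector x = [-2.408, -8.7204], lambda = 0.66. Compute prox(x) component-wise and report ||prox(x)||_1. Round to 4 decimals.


Soft-thresholding with lambda = 0.66:
prox(-2.408) = sign(-2.408)*max(|-2.408| - 0.66, 0) = -1.748
prox(-8.7204) = sign(-8.7204)*max(|-8.7204| - 0.66, 0) = -8.0604
prox(x) = [-1.748, -8.0604]
||prox(x)||_1 = 1.748 + 8.0604 = 9.8084
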